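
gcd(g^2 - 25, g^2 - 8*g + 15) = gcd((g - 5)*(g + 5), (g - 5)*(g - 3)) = g - 5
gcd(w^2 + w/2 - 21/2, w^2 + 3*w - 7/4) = w + 7/2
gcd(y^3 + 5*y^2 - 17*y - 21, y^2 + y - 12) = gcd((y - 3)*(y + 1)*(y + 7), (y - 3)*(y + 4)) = y - 3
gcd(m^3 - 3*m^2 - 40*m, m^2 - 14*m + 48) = m - 8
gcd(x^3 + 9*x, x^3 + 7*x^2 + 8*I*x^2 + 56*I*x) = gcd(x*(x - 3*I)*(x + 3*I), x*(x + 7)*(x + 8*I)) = x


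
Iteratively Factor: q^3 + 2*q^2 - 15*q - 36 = (q - 4)*(q^2 + 6*q + 9) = (q - 4)*(q + 3)*(q + 3)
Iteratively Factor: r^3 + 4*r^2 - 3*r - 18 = (r + 3)*(r^2 + r - 6) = (r - 2)*(r + 3)*(r + 3)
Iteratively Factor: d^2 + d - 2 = (d - 1)*(d + 2)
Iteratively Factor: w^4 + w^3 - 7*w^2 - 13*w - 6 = (w + 1)*(w^3 - 7*w - 6) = (w + 1)*(w + 2)*(w^2 - 2*w - 3) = (w + 1)^2*(w + 2)*(w - 3)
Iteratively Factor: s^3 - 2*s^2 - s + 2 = (s - 2)*(s^2 - 1) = (s - 2)*(s + 1)*(s - 1)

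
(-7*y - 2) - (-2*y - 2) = -5*y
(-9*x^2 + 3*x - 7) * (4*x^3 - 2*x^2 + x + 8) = -36*x^5 + 30*x^4 - 43*x^3 - 55*x^2 + 17*x - 56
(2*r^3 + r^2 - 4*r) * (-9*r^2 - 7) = -18*r^5 - 9*r^4 + 22*r^3 - 7*r^2 + 28*r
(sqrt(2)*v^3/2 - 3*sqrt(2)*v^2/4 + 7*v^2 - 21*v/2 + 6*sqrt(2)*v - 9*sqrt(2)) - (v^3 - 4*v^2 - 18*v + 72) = -v^3 + sqrt(2)*v^3/2 - 3*sqrt(2)*v^2/4 + 11*v^2 + 15*v/2 + 6*sqrt(2)*v - 72 - 9*sqrt(2)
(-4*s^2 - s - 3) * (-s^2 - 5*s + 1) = 4*s^4 + 21*s^3 + 4*s^2 + 14*s - 3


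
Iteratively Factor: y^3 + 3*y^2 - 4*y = (y)*(y^2 + 3*y - 4) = y*(y - 1)*(y + 4)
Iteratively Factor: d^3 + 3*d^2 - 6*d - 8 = (d - 2)*(d^2 + 5*d + 4) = (d - 2)*(d + 4)*(d + 1)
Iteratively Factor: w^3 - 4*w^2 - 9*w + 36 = (w - 4)*(w^2 - 9) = (w - 4)*(w - 3)*(w + 3)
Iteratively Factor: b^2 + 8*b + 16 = (b + 4)*(b + 4)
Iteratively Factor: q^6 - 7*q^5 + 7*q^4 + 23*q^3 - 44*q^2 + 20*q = (q - 5)*(q^5 - 2*q^4 - 3*q^3 + 8*q^2 - 4*q) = (q - 5)*(q - 1)*(q^4 - q^3 - 4*q^2 + 4*q) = (q - 5)*(q - 1)*(q + 2)*(q^3 - 3*q^2 + 2*q) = (q - 5)*(q - 2)*(q - 1)*(q + 2)*(q^2 - q) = (q - 5)*(q - 2)*(q - 1)^2*(q + 2)*(q)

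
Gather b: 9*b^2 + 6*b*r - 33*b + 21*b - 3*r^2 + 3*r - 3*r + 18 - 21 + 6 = 9*b^2 + b*(6*r - 12) - 3*r^2 + 3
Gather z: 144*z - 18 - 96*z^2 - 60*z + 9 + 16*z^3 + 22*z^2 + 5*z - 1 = 16*z^3 - 74*z^2 + 89*z - 10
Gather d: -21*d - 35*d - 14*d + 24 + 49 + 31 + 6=110 - 70*d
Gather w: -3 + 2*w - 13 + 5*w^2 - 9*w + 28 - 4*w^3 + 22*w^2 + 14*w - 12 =-4*w^3 + 27*w^2 + 7*w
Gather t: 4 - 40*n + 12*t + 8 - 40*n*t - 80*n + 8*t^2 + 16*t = -120*n + 8*t^2 + t*(28 - 40*n) + 12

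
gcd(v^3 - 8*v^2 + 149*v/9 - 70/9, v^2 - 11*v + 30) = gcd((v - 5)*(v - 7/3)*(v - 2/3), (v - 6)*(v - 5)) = v - 5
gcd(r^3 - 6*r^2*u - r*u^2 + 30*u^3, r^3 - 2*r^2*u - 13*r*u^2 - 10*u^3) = r^2 - 3*r*u - 10*u^2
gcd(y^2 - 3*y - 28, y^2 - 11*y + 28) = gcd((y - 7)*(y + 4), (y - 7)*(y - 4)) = y - 7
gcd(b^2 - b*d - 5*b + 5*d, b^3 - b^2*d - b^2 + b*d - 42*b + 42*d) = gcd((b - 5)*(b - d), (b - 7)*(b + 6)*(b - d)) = b - d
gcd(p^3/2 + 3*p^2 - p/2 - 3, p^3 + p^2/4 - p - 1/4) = p^2 - 1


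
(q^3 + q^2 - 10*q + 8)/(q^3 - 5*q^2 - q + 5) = (q^2 + 2*q - 8)/(q^2 - 4*q - 5)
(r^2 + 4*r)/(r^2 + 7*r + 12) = r/(r + 3)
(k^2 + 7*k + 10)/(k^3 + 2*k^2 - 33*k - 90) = (k + 2)/(k^2 - 3*k - 18)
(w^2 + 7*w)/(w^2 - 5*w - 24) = w*(w + 7)/(w^2 - 5*w - 24)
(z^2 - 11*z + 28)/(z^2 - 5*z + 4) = (z - 7)/(z - 1)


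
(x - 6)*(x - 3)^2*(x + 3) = x^4 - 9*x^3 + 9*x^2 + 81*x - 162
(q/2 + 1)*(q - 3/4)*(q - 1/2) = q^3/2 + 3*q^2/8 - 17*q/16 + 3/8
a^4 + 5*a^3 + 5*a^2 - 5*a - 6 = (a - 1)*(a + 1)*(a + 2)*(a + 3)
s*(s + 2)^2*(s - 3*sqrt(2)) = s^4 - 3*sqrt(2)*s^3 + 4*s^3 - 12*sqrt(2)*s^2 + 4*s^2 - 12*sqrt(2)*s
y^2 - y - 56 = (y - 8)*(y + 7)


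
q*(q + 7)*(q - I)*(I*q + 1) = I*q^4 + 2*q^3 + 7*I*q^3 + 14*q^2 - I*q^2 - 7*I*q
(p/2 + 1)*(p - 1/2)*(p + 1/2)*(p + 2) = p^4/2 + 2*p^3 + 15*p^2/8 - p/2 - 1/2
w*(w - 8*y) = w^2 - 8*w*y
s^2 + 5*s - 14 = (s - 2)*(s + 7)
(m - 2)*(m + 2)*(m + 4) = m^3 + 4*m^2 - 4*m - 16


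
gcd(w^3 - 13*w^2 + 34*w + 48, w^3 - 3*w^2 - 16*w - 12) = w^2 - 5*w - 6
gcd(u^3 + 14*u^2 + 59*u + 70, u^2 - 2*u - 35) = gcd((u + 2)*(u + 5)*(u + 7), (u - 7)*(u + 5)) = u + 5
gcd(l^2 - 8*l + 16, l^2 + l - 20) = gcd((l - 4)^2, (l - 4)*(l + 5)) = l - 4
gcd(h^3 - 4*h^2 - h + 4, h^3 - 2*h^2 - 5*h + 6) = h - 1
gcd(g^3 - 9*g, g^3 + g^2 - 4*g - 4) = 1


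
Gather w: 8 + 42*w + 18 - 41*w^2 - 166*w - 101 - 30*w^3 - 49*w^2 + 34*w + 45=-30*w^3 - 90*w^2 - 90*w - 30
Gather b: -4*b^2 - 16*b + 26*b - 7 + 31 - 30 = -4*b^2 + 10*b - 6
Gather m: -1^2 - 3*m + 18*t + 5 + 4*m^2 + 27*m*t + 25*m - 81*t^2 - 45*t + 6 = 4*m^2 + m*(27*t + 22) - 81*t^2 - 27*t + 10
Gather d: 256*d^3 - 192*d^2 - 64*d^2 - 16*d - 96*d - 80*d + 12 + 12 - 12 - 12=256*d^3 - 256*d^2 - 192*d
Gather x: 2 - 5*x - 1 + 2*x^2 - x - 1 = 2*x^2 - 6*x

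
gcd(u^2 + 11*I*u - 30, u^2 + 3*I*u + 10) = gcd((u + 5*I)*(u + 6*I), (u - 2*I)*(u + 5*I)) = u + 5*I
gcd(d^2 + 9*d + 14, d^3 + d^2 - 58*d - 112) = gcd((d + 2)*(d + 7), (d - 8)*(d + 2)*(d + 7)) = d^2 + 9*d + 14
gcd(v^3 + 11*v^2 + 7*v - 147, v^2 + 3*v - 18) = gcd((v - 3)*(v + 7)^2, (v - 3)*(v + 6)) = v - 3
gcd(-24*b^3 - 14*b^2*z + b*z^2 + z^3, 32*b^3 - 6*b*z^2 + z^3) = -8*b^2 - 2*b*z + z^2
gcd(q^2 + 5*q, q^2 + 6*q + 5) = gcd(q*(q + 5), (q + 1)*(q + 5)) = q + 5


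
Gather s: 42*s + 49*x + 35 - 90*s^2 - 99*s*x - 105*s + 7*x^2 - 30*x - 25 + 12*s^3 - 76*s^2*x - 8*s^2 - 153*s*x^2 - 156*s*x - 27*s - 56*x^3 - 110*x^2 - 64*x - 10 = 12*s^3 + s^2*(-76*x - 98) + s*(-153*x^2 - 255*x - 90) - 56*x^3 - 103*x^2 - 45*x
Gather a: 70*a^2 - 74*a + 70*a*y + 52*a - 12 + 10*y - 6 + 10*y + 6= 70*a^2 + a*(70*y - 22) + 20*y - 12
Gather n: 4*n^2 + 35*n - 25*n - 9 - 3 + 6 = 4*n^2 + 10*n - 6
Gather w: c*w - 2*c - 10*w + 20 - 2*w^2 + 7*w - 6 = -2*c - 2*w^2 + w*(c - 3) + 14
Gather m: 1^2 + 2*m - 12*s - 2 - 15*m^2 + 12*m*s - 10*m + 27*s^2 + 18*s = -15*m^2 + m*(12*s - 8) + 27*s^2 + 6*s - 1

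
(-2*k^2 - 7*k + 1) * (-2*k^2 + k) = 4*k^4 + 12*k^3 - 9*k^2 + k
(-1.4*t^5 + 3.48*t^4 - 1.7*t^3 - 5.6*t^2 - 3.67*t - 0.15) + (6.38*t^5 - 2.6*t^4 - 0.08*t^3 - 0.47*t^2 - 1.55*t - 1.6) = 4.98*t^5 + 0.88*t^4 - 1.78*t^3 - 6.07*t^2 - 5.22*t - 1.75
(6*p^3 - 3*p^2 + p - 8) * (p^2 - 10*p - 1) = 6*p^5 - 63*p^4 + 25*p^3 - 15*p^2 + 79*p + 8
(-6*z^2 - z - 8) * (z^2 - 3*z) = -6*z^4 + 17*z^3 - 5*z^2 + 24*z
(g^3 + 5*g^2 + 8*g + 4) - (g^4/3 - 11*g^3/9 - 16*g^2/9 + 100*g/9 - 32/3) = -g^4/3 + 20*g^3/9 + 61*g^2/9 - 28*g/9 + 44/3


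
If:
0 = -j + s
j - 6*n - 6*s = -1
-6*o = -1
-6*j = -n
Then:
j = 1/41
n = 6/41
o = 1/6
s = 1/41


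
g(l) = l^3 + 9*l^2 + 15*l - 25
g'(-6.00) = 15.00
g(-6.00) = -7.00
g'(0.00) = 15.00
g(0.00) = -25.00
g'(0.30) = 20.67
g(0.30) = -19.66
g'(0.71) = 29.29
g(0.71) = -9.46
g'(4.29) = 147.43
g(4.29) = 283.94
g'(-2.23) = -10.22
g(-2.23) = -24.78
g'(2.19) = 68.81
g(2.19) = 61.52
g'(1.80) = 57.12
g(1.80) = 36.99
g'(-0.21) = 11.35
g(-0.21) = -27.76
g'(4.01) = 135.42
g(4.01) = 244.35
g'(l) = 3*l^2 + 18*l + 15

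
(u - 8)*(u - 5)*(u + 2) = u^3 - 11*u^2 + 14*u + 80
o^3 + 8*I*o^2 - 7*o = o*(o + I)*(o + 7*I)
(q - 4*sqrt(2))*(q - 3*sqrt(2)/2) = q^2 - 11*sqrt(2)*q/2 + 12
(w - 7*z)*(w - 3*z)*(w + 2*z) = w^3 - 8*w^2*z + w*z^2 + 42*z^3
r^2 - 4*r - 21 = (r - 7)*(r + 3)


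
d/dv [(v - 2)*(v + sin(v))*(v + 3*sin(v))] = (v - 2)*(v + sin(v))*(3*cos(v) + 1) + (v - 2)*(v + 3*sin(v))*(cos(v) + 1) + (v + sin(v))*(v + 3*sin(v))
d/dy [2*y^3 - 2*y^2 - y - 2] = 6*y^2 - 4*y - 1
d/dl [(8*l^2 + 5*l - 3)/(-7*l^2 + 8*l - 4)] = (99*l^2 - 106*l + 4)/(49*l^4 - 112*l^3 + 120*l^2 - 64*l + 16)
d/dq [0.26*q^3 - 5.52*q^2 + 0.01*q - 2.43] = 0.78*q^2 - 11.04*q + 0.01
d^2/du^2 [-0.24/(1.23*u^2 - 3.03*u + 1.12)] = (0.726192*u^2 - 1.788912*u - 0.24*(2.46*u - 3.03)*(4.92*u - 6.06) + 0.661248)/(1.23*u^2 - 3.03*u + 1.12)^3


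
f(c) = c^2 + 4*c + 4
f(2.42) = 19.54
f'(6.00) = 16.00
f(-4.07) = 4.28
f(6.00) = 64.00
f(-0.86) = 1.30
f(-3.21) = 1.46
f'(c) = 2*c + 4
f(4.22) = 38.69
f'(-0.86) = 2.28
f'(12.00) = 28.00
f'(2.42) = 8.84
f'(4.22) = 12.44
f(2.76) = 22.66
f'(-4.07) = -4.14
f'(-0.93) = 2.14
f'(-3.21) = -2.42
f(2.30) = 18.49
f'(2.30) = 8.60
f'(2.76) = 9.52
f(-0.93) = 1.14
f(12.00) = 196.00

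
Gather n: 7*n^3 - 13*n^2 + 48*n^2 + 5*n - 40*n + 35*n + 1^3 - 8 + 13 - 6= 7*n^3 + 35*n^2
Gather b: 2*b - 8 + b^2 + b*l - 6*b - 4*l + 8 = b^2 + b*(l - 4) - 4*l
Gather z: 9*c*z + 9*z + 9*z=z*(9*c + 18)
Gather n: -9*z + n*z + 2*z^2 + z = n*z + 2*z^2 - 8*z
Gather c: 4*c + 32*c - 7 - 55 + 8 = 36*c - 54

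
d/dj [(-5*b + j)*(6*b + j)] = b + 2*j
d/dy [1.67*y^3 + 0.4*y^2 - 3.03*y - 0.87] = 5.01*y^2 + 0.8*y - 3.03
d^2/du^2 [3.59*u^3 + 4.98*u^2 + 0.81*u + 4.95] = 21.54*u + 9.96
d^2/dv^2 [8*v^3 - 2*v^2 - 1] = 48*v - 4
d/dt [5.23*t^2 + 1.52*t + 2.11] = 10.46*t + 1.52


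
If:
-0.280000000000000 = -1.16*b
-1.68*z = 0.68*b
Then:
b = 0.24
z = -0.10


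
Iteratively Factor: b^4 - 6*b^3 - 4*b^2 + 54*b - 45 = (b - 5)*(b^3 - b^2 - 9*b + 9) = (b - 5)*(b - 3)*(b^2 + 2*b - 3) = (b - 5)*(b - 3)*(b + 3)*(b - 1)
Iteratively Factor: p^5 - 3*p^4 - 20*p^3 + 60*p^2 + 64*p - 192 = (p + 2)*(p^4 - 5*p^3 - 10*p^2 + 80*p - 96) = (p - 4)*(p + 2)*(p^3 - p^2 - 14*p + 24) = (p - 4)*(p + 2)*(p + 4)*(p^2 - 5*p + 6) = (p - 4)*(p - 2)*(p + 2)*(p + 4)*(p - 3)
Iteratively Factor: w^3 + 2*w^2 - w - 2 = (w + 2)*(w^2 - 1) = (w - 1)*(w + 2)*(w + 1)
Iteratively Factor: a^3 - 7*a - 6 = (a - 3)*(a^2 + 3*a + 2) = (a - 3)*(a + 1)*(a + 2)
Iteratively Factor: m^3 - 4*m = (m + 2)*(m^2 - 2*m) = m*(m + 2)*(m - 2)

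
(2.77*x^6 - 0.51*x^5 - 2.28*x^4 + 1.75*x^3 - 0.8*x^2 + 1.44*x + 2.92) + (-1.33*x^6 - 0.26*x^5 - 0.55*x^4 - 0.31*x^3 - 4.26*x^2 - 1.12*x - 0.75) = 1.44*x^6 - 0.77*x^5 - 2.83*x^4 + 1.44*x^3 - 5.06*x^2 + 0.32*x + 2.17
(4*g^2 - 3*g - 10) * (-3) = -12*g^2 + 9*g + 30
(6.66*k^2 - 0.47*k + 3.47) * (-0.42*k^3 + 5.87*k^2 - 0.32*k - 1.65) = -2.7972*k^5 + 39.2916*k^4 - 6.3475*k^3 + 9.5303*k^2 - 0.3349*k - 5.7255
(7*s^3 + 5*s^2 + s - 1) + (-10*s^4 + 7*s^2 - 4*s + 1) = -10*s^4 + 7*s^3 + 12*s^2 - 3*s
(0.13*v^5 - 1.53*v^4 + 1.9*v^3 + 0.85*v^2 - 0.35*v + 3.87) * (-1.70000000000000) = -0.221*v^5 + 2.601*v^4 - 3.23*v^3 - 1.445*v^2 + 0.595*v - 6.579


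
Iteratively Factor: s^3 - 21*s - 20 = (s + 1)*(s^2 - s - 20) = (s - 5)*(s + 1)*(s + 4)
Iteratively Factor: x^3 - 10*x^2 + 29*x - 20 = (x - 5)*(x^2 - 5*x + 4) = (x - 5)*(x - 1)*(x - 4)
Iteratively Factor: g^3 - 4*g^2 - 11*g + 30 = (g - 5)*(g^2 + g - 6) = (g - 5)*(g + 3)*(g - 2)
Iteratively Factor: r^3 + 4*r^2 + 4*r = (r + 2)*(r^2 + 2*r) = r*(r + 2)*(r + 2)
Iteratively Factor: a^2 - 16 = (a - 4)*(a + 4)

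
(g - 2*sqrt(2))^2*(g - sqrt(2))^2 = g^4 - 6*sqrt(2)*g^3 + 26*g^2 - 24*sqrt(2)*g + 16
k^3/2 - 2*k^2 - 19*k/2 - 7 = (k/2 + 1)*(k - 7)*(k + 1)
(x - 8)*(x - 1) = x^2 - 9*x + 8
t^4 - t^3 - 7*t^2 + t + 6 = (t - 3)*(t - 1)*(t + 1)*(t + 2)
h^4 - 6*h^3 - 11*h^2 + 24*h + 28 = (h - 7)*(h - 2)*(h + 1)*(h + 2)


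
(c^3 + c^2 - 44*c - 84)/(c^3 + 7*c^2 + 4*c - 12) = (c - 7)/(c - 1)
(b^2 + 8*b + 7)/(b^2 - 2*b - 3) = (b + 7)/(b - 3)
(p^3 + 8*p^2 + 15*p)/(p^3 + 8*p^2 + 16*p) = (p^2 + 8*p + 15)/(p^2 + 8*p + 16)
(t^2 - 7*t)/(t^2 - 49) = t/(t + 7)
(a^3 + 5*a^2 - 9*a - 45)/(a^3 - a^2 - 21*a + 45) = (a + 3)/(a - 3)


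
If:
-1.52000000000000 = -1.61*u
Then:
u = 0.94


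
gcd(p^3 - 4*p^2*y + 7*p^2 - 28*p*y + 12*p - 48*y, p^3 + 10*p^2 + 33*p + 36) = p^2 + 7*p + 12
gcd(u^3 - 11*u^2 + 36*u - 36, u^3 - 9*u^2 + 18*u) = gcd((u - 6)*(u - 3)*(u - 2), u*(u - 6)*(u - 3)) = u^2 - 9*u + 18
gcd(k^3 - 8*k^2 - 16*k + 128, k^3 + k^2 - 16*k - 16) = k^2 - 16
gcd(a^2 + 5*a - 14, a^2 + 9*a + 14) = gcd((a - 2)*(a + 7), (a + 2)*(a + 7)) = a + 7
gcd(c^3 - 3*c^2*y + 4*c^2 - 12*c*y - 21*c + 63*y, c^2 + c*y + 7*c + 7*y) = c + 7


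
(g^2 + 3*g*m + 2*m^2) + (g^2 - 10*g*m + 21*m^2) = 2*g^2 - 7*g*m + 23*m^2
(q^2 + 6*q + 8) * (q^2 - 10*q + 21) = q^4 - 4*q^3 - 31*q^2 + 46*q + 168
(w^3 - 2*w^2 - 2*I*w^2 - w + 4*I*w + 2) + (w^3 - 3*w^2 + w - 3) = 2*w^3 - 5*w^2 - 2*I*w^2 + 4*I*w - 1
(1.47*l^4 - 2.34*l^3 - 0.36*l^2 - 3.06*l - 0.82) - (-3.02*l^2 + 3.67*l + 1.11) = 1.47*l^4 - 2.34*l^3 + 2.66*l^2 - 6.73*l - 1.93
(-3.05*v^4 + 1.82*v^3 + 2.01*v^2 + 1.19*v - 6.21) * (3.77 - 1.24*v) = 3.782*v^5 - 13.7553*v^4 + 4.369*v^3 + 6.1021*v^2 + 12.1867*v - 23.4117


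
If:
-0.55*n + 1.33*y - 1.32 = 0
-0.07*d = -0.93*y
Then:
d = 13.2857142857143*y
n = 2.41818181818182*y - 2.4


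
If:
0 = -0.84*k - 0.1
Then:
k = -0.12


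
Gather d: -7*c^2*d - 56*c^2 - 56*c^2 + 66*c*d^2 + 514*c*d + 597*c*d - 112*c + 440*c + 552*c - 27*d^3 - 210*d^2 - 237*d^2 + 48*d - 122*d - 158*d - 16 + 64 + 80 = -112*c^2 + 880*c - 27*d^3 + d^2*(66*c - 447) + d*(-7*c^2 + 1111*c - 232) + 128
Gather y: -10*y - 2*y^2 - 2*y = -2*y^2 - 12*y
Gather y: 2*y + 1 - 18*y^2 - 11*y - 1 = -18*y^2 - 9*y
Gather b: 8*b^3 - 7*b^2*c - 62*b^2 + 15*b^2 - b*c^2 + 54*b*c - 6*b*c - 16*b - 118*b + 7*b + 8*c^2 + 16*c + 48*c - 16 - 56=8*b^3 + b^2*(-7*c - 47) + b*(-c^2 + 48*c - 127) + 8*c^2 + 64*c - 72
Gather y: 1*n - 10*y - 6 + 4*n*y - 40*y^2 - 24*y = n - 40*y^2 + y*(4*n - 34) - 6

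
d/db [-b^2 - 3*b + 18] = -2*b - 3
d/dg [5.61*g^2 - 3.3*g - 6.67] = 11.22*g - 3.3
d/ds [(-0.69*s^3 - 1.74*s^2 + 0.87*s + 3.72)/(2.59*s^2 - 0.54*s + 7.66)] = (-1.7871*s^4 + 0.7452*s^3 - 17.1699*s^2 - 45.9264*s + 8.673)/(6.7081*s^4 - 2.7972*s^3 + 39.9704*s^2 - 8.2728*s + 58.6756)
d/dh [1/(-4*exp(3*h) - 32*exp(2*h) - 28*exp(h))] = (3*exp(2*h) + 16*exp(h) + 7)*exp(-h)/(4*(exp(2*h) + 8*exp(h) + 7)^2)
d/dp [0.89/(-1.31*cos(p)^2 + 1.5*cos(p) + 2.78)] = (1.335 - 2.3318*cos(p))*sin(p)/(-1.31*cos(p)^2 + 1.5*cos(p) + 2.78)^2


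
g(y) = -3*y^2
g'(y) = -6*y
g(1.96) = -11.52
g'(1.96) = -11.76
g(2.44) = -17.86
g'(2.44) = -14.64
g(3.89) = -45.40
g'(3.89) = -23.34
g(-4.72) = -66.84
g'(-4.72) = 28.32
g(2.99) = -26.82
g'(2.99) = -17.94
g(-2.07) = -12.85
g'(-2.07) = 12.42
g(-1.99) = -11.88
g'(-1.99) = 11.94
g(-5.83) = -101.97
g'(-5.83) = 34.98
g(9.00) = -243.00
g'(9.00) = -54.00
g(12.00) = -432.00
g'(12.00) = -72.00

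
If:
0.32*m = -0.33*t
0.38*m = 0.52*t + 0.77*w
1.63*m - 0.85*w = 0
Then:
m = 0.00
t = 0.00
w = 0.00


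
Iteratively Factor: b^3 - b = (b - 1)*(b^2 + b) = (b - 1)*(b + 1)*(b)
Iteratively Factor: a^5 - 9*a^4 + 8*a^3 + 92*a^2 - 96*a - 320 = (a - 4)*(a^4 - 5*a^3 - 12*a^2 + 44*a + 80) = (a - 4)*(a + 2)*(a^3 - 7*a^2 + 2*a + 40) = (a - 5)*(a - 4)*(a + 2)*(a^2 - 2*a - 8) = (a - 5)*(a - 4)*(a + 2)^2*(a - 4)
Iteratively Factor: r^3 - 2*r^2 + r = (r - 1)*(r^2 - r) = (r - 1)^2*(r)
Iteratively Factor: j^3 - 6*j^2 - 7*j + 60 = (j + 3)*(j^2 - 9*j + 20) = (j - 5)*(j + 3)*(j - 4)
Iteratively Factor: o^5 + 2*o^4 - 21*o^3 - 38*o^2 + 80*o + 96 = (o - 4)*(o^4 + 6*o^3 + 3*o^2 - 26*o - 24) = (o - 4)*(o + 3)*(o^3 + 3*o^2 - 6*o - 8) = (o - 4)*(o - 2)*(o + 3)*(o^2 + 5*o + 4) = (o - 4)*(o - 2)*(o + 1)*(o + 3)*(o + 4)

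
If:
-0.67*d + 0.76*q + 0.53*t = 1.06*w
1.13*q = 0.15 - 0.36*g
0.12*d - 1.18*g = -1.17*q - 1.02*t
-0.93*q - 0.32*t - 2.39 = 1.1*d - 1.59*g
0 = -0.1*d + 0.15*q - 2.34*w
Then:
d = 4.32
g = 5.04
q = -1.47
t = 7.01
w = -0.28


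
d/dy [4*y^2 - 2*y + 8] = 8*y - 2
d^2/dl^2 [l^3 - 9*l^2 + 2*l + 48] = 6*l - 18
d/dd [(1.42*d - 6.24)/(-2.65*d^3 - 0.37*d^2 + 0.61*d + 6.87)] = (7.526*d^3 - 49.0826*d^2 - 4.6176*d + 13.5618)/(7.0225*d^6 + 1.961*d^5 - 3.0961*d^4 - 36.8624*d^3 - 4.7117*d^2 + 8.3814*d + 47.1969)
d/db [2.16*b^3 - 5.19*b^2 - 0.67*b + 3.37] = 6.48*b^2 - 10.38*b - 0.67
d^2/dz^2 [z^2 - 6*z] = 2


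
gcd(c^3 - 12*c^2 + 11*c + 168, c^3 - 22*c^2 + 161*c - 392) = c^2 - 15*c + 56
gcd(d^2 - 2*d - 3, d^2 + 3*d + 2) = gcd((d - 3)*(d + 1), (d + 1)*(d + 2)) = d + 1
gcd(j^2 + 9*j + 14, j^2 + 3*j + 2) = j + 2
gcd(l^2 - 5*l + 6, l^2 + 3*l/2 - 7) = l - 2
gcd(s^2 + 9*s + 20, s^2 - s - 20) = s + 4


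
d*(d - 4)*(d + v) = d^3 + d^2*v - 4*d^2 - 4*d*v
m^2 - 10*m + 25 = (m - 5)^2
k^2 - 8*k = k*(k - 8)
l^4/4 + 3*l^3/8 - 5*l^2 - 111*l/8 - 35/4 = (l/4 + 1/2)*(l - 5)*(l + 1)*(l + 7/2)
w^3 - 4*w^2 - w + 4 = (w - 4)*(w - 1)*(w + 1)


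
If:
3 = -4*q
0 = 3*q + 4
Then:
No Solution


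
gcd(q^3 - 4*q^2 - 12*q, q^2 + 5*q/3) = q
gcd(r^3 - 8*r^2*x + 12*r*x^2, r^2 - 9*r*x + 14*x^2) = -r + 2*x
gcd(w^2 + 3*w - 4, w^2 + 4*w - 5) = w - 1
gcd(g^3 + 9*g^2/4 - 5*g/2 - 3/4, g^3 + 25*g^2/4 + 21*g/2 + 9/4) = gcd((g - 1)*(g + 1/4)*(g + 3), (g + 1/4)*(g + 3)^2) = g^2 + 13*g/4 + 3/4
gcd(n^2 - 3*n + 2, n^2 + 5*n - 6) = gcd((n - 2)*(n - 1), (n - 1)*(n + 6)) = n - 1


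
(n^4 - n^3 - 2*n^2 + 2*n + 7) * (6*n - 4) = 6*n^5 - 10*n^4 - 8*n^3 + 20*n^2 + 34*n - 28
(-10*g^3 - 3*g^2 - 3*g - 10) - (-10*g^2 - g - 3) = -10*g^3 + 7*g^2 - 2*g - 7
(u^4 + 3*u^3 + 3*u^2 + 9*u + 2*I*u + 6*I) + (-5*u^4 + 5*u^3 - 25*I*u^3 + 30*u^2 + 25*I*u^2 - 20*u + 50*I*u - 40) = -4*u^4 + 8*u^3 - 25*I*u^3 + 33*u^2 + 25*I*u^2 - 11*u + 52*I*u - 40 + 6*I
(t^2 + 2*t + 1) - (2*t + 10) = t^2 - 9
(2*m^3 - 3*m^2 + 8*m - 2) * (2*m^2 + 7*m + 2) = 4*m^5 + 8*m^4 - m^3 + 46*m^2 + 2*m - 4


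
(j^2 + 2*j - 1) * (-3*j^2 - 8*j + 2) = -3*j^4 - 14*j^3 - 11*j^2 + 12*j - 2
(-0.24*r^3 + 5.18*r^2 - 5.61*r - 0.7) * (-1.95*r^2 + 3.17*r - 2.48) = 0.468*r^5 - 10.8618*r^4 + 27.9553*r^3 - 29.2651*r^2 + 11.6938*r + 1.736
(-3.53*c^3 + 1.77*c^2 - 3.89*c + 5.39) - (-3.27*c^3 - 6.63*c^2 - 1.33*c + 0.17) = -0.26*c^3 + 8.4*c^2 - 2.56*c + 5.22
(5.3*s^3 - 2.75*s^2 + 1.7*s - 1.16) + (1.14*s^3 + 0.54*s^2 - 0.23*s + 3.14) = 6.44*s^3 - 2.21*s^2 + 1.47*s + 1.98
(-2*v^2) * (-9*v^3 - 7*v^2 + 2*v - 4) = 18*v^5 + 14*v^4 - 4*v^3 + 8*v^2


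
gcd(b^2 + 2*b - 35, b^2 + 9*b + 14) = b + 7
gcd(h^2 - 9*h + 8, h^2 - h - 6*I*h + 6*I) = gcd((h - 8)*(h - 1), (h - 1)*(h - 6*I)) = h - 1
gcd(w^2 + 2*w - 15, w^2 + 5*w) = w + 5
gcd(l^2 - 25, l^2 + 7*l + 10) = l + 5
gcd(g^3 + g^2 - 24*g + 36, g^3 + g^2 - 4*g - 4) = g - 2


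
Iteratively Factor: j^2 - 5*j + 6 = (j - 2)*(j - 3)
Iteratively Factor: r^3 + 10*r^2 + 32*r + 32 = (r + 2)*(r^2 + 8*r + 16) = (r + 2)*(r + 4)*(r + 4)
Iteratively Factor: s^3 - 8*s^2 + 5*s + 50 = (s - 5)*(s^2 - 3*s - 10) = (s - 5)^2*(s + 2)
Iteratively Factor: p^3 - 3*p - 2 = (p + 1)*(p^2 - p - 2) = (p + 1)^2*(p - 2)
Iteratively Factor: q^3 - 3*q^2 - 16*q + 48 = (q - 3)*(q^2 - 16) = (q - 4)*(q - 3)*(q + 4)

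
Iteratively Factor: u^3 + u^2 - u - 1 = (u + 1)*(u^2 - 1) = (u - 1)*(u + 1)*(u + 1)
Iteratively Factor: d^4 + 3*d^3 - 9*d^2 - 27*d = (d + 3)*(d^3 - 9*d) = d*(d + 3)*(d^2 - 9) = d*(d + 3)^2*(d - 3)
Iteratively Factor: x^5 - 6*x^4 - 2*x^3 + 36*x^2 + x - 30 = (x + 1)*(x^4 - 7*x^3 + 5*x^2 + 31*x - 30) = (x - 1)*(x + 1)*(x^3 - 6*x^2 - x + 30) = (x - 3)*(x - 1)*(x + 1)*(x^2 - 3*x - 10) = (x - 5)*(x - 3)*(x - 1)*(x + 1)*(x + 2)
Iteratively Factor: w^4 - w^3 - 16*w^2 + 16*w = (w - 4)*(w^3 + 3*w^2 - 4*w) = (w - 4)*(w + 4)*(w^2 - w) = w*(w - 4)*(w + 4)*(w - 1)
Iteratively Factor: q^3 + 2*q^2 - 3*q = (q)*(q^2 + 2*q - 3) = q*(q - 1)*(q + 3)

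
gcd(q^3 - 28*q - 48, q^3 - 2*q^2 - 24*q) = q^2 - 2*q - 24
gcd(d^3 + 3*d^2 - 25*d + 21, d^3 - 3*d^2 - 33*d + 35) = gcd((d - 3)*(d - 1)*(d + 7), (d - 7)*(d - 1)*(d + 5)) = d - 1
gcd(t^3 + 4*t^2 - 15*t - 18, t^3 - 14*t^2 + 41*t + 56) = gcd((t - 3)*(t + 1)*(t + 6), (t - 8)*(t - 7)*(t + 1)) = t + 1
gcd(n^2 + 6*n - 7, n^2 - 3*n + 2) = n - 1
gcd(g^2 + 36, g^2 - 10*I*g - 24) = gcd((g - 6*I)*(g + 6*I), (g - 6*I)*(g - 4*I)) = g - 6*I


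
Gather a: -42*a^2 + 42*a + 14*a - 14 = -42*a^2 + 56*a - 14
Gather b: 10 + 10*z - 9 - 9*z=z + 1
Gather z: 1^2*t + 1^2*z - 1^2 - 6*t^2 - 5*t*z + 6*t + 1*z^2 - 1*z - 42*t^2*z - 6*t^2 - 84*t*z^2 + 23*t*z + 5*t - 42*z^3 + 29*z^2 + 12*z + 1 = -12*t^2 + 12*t - 42*z^3 + z^2*(30 - 84*t) + z*(-42*t^2 + 18*t + 12)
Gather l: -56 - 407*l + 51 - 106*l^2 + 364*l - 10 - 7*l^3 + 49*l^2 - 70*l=-7*l^3 - 57*l^2 - 113*l - 15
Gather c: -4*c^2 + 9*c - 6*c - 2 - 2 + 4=-4*c^2 + 3*c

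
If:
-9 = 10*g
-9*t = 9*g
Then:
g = -9/10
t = 9/10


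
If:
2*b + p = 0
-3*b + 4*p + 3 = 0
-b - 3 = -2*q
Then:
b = 3/11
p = -6/11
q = 18/11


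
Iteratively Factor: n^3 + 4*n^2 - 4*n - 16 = (n - 2)*(n^2 + 6*n + 8) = (n - 2)*(n + 2)*(n + 4)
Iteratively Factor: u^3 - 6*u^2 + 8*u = (u - 4)*(u^2 - 2*u) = (u - 4)*(u - 2)*(u)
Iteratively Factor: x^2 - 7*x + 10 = (x - 2)*(x - 5)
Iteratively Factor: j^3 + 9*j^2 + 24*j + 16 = (j + 4)*(j^2 + 5*j + 4) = (j + 1)*(j + 4)*(j + 4)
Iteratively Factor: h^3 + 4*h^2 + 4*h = (h + 2)*(h^2 + 2*h) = (h + 2)^2*(h)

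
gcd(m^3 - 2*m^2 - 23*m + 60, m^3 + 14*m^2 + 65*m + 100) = m + 5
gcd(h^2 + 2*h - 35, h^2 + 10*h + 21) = h + 7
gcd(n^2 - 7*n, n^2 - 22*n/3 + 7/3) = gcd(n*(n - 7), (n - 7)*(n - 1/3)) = n - 7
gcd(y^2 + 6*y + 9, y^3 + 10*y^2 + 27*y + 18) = y + 3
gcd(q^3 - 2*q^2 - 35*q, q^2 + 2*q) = q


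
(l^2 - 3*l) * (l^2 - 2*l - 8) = l^4 - 5*l^3 - 2*l^2 + 24*l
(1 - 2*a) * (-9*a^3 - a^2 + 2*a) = 18*a^4 - 7*a^3 - 5*a^2 + 2*a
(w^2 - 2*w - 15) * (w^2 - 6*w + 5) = w^4 - 8*w^3 + 2*w^2 + 80*w - 75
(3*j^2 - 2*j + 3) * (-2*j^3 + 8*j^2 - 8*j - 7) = -6*j^5 + 28*j^4 - 46*j^3 + 19*j^2 - 10*j - 21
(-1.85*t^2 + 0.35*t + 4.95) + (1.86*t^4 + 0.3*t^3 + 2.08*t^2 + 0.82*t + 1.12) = 1.86*t^4 + 0.3*t^3 + 0.23*t^2 + 1.17*t + 6.07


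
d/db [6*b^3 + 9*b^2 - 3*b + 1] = 18*b^2 + 18*b - 3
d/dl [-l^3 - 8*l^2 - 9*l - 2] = -3*l^2 - 16*l - 9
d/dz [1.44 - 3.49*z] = -3.49000000000000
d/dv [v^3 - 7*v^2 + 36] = v*(3*v - 14)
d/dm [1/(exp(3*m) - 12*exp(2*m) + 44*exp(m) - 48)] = (-3*exp(2*m) + 24*exp(m) - 44)*exp(m)/(exp(3*m) - 12*exp(2*m) + 44*exp(m) - 48)^2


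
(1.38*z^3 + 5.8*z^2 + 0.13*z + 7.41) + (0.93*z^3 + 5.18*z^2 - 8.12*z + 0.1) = 2.31*z^3 + 10.98*z^2 - 7.99*z + 7.51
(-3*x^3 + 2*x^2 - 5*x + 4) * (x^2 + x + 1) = -3*x^5 - x^4 - 6*x^3 + x^2 - x + 4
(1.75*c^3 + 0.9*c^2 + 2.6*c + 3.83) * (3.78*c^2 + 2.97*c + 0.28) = 6.615*c^5 + 8.5995*c^4 + 12.991*c^3 + 22.4514*c^2 + 12.1031*c + 1.0724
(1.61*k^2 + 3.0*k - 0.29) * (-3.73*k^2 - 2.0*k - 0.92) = -6.0053*k^4 - 14.41*k^3 - 6.3995*k^2 - 2.18*k + 0.2668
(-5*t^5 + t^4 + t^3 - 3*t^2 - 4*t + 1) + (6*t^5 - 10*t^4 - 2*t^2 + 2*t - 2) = t^5 - 9*t^4 + t^3 - 5*t^2 - 2*t - 1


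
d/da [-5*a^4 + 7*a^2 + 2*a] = -20*a^3 + 14*a + 2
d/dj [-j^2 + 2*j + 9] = 2 - 2*j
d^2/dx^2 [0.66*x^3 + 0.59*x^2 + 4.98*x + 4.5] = 3.96*x + 1.18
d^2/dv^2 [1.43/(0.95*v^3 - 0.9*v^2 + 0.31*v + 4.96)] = ((2.574 - 8.151*v)*(0.95*v^3 - 0.9*v^2 + 0.31*v + 4.96) + 1.43*(2.85*v^2 - 1.8*v + 0.31)*(5.7*v^2 - 3.6*v + 0.62))/(0.95*v^3 - 0.9*v^2 + 0.31*v + 4.96)^3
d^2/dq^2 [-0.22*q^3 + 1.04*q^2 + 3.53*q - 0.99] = 2.08 - 1.32*q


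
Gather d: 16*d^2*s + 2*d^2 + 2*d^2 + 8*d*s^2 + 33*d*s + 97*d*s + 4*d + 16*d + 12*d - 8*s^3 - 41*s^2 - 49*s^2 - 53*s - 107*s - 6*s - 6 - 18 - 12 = d^2*(16*s + 4) + d*(8*s^2 + 130*s + 32) - 8*s^3 - 90*s^2 - 166*s - 36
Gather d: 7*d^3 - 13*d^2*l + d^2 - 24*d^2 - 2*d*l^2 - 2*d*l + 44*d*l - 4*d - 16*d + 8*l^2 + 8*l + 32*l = 7*d^3 + d^2*(-13*l - 23) + d*(-2*l^2 + 42*l - 20) + 8*l^2 + 40*l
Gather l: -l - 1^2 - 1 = -l - 2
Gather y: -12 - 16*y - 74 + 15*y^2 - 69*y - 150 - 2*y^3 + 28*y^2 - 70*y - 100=-2*y^3 + 43*y^2 - 155*y - 336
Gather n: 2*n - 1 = 2*n - 1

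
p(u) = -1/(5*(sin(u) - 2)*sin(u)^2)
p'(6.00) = 8.20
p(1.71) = 0.20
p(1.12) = 0.22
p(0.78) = 0.31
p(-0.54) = 0.30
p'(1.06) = -0.16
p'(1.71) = 0.03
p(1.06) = 0.23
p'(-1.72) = -0.02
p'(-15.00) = -0.47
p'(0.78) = -0.46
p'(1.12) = -0.13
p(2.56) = 0.46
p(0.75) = 0.33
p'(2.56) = 1.13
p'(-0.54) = 1.11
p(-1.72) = 0.07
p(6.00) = 1.12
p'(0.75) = -0.52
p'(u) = 2*cos(u)/(5*(sin(u) - 2)*sin(u)^3) + cos(u)/(5*(sin(u) - 2)^2*sin(u)^2)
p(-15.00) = 0.18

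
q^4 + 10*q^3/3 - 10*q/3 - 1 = (q - 1)*(q + 1/3)*(q + 1)*(q + 3)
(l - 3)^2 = l^2 - 6*l + 9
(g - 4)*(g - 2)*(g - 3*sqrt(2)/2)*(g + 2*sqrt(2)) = g^4 - 6*g^3 + sqrt(2)*g^3/2 - 3*sqrt(2)*g^2 + 2*g^2 + 4*sqrt(2)*g + 36*g - 48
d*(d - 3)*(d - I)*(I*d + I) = I*d^4 + d^3 - 2*I*d^3 - 2*d^2 - 3*I*d^2 - 3*d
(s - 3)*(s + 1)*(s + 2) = s^3 - 7*s - 6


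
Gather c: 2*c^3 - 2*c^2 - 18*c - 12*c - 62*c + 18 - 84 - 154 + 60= 2*c^3 - 2*c^2 - 92*c - 160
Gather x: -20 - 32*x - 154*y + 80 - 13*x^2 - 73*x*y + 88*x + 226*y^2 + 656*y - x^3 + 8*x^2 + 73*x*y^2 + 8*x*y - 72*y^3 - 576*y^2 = -x^3 - 5*x^2 + x*(73*y^2 - 65*y + 56) - 72*y^3 - 350*y^2 + 502*y + 60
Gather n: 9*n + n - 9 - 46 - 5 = 10*n - 60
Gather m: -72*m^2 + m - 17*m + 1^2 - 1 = -72*m^2 - 16*m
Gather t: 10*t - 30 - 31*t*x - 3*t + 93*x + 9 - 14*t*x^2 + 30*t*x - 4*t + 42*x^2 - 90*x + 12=t*(-14*x^2 - x + 3) + 42*x^2 + 3*x - 9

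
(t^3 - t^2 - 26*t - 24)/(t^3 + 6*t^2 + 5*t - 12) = (t^2 - 5*t - 6)/(t^2 + 2*t - 3)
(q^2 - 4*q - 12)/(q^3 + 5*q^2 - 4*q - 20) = (q - 6)/(q^2 + 3*q - 10)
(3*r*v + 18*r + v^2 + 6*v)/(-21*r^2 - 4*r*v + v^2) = (-v - 6)/(7*r - v)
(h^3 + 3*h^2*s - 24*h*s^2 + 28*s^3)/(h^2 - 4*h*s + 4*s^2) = h + 7*s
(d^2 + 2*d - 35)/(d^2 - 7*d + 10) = (d + 7)/(d - 2)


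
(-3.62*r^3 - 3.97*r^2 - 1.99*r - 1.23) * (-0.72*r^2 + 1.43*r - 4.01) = 2.6064*r^5 - 2.3182*r^4 + 10.2719*r^3 + 13.9596*r^2 + 6.221*r + 4.9323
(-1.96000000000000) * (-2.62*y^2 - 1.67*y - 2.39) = 5.1352*y^2 + 3.2732*y + 4.6844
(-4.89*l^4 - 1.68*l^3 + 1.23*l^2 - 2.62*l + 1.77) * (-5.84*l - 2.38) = 28.5576*l^5 + 21.4494*l^4 - 3.1848*l^3 + 12.3734*l^2 - 4.1012*l - 4.2126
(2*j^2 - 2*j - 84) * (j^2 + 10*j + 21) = 2*j^4 + 18*j^3 - 62*j^2 - 882*j - 1764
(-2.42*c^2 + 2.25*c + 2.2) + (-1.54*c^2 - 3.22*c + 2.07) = -3.96*c^2 - 0.97*c + 4.27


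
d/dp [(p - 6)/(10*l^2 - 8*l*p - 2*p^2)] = (5*l^2 - 4*l*p - p^2 + 2*(2*l + p)*(p - 6))/(2*(-5*l^2 + 4*l*p + p^2)^2)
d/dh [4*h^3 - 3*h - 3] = 12*h^2 - 3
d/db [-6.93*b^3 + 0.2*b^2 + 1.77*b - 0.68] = -20.79*b^2 + 0.4*b + 1.77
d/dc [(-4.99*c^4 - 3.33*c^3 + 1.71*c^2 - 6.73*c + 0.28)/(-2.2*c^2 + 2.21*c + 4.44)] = (21.956*c^5 - 25.7577*c^4 - 103.341*c^3 - 55.3825*c^2 + 16.4168*c - 30.5)/(4.84*c^4 - 9.724*c^3 - 14.6519*c^2 + 19.6248*c + 19.7136)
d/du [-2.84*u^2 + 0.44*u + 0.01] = 0.44 - 5.68*u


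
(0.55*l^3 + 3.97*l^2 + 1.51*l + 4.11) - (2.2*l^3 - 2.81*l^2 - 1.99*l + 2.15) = -1.65*l^3 + 6.78*l^2 + 3.5*l + 1.96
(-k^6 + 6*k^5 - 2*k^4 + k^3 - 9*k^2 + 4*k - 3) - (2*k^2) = -k^6 + 6*k^5 - 2*k^4 + k^3 - 11*k^2 + 4*k - 3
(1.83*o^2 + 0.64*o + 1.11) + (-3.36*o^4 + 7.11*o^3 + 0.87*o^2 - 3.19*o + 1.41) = -3.36*o^4 + 7.11*o^3 + 2.7*o^2 - 2.55*o + 2.52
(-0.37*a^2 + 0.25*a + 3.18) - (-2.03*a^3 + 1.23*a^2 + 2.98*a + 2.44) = 2.03*a^3 - 1.6*a^2 - 2.73*a + 0.74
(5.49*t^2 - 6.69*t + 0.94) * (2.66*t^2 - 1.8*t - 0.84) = 14.6034*t^4 - 27.6774*t^3 + 9.9308*t^2 + 3.9276*t - 0.7896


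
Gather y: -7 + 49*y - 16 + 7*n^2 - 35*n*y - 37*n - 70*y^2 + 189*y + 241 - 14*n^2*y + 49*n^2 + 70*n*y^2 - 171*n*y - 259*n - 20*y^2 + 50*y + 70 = 56*n^2 - 296*n + y^2*(70*n - 90) + y*(-14*n^2 - 206*n + 288) + 288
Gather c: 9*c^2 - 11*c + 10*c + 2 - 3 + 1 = 9*c^2 - c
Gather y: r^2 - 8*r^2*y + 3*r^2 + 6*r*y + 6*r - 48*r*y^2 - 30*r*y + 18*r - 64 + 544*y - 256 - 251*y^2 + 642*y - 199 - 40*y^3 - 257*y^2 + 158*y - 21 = 4*r^2 + 24*r - 40*y^3 + y^2*(-48*r - 508) + y*(-8*r^2 - 24*r + 1344) - 540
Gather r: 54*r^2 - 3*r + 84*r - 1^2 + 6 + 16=54*r^2 + 81*r + 21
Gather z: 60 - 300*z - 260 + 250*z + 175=-50*z - 25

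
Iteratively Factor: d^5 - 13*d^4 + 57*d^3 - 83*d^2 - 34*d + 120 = (d - 2)*(d^4 - 11*d^3 + 35*d^2 - 13*d - 60) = (d - 3)*(d - 2)*(d^3 - 8*d^2 + 11*d + 20) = (d - 4)*(d - 3)*(d - 2)*(d^2 - 4*d - 5) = (d - 5)*(d - 4)*(d - 3)*(d - 2)*(d + 1)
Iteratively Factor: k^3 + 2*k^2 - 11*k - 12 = (k + 4)*(k^2 - 2*k - 3) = (k - 3)*(k + 4)*(k + 1)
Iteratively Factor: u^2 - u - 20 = (u - 5)*(u + 4)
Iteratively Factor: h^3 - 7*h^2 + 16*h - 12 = (h - 2)*(h^2 - 5*h + 6) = (h - 3)*(h - 2)*(h - 2)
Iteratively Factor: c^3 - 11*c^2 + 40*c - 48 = (c - 3)*(c^2 - 8*c + 16) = (c - 4)*(c - 3)*(c - 4)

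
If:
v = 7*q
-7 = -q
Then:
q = 7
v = 49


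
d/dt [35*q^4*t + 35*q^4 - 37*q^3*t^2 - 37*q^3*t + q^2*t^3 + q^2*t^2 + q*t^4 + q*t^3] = q*(35*q^3 - 74*q^2*t - 37*q^2 + 3*q*t^2 + 2*q*t + 4*t^3 + 3*t^2)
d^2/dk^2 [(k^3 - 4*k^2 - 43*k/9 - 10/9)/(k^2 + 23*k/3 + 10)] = 32*(378*k^3 + 1755*k^2 + 2115*k - 445)/(3*(27*k^6 + 621*k^5 + 5571*k^4 + 24587*k^3 + 55710*k^2 + 62100*k + 27000))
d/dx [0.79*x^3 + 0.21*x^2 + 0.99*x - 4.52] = 2.37*x^2 + 0.42*x + 0.99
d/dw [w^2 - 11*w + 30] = 2*w - 11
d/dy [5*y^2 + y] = 10*y + 1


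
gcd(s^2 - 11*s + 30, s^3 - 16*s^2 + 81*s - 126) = s - 6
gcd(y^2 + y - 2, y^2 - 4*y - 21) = 1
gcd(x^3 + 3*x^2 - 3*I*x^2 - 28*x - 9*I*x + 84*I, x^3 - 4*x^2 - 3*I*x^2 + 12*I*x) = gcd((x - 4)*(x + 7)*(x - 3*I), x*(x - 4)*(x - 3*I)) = x^2 + x*(-4 - 3*I) + 12*I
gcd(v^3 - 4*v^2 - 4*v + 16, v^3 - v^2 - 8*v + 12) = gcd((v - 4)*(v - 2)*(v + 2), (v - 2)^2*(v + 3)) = v - 2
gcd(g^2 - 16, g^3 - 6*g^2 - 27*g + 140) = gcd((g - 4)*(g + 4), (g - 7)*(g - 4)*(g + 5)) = g - 4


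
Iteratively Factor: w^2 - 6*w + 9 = (w - 3)*(w - 3)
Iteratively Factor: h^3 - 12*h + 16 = (h - 2)*(h^2 + 2*h - 8) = (h - 2)^2*(h + 4)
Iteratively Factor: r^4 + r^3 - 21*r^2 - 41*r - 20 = (r + 1)*(r^3 - 21*r - 20) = (r + 1)^2*(r^2 - r - 20) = (r + 1)^2*(r + 4)*(r - 5)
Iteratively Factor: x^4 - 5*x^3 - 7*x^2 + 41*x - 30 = (x - 5)*(x^3 - 7*x + 6) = (x - 5)*(x + 3)*(x^2 - 3*x + 2) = (x - 5)*(x - 1)*(x + 3)*(x - 2)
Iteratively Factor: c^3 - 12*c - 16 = (c + 2)*(c^2 - 2*c - 8) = (c + 2)^2*(c - 4)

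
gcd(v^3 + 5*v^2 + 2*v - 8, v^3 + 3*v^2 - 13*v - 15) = 1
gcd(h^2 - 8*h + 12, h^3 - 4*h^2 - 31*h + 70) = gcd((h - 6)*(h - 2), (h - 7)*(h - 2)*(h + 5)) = h - 2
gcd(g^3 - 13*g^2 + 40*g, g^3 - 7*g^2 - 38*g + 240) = g^2 - 13*g + 40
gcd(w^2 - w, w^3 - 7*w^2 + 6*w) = w^2 - w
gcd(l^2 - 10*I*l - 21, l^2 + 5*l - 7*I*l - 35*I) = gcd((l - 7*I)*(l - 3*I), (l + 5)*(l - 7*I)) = l - 7*I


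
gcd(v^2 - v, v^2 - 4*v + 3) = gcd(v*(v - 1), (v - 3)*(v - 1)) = v - 1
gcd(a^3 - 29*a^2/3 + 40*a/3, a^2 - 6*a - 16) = a - 8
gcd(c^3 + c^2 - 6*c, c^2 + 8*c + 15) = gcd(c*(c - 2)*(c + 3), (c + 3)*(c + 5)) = c + 3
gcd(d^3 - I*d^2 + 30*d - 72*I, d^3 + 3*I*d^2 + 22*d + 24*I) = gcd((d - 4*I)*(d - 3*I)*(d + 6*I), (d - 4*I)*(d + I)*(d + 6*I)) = d^2 + 2*I*d + 24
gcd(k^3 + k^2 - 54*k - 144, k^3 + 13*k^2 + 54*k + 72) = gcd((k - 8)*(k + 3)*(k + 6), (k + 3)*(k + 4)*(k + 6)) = k^2 + 9*k + 18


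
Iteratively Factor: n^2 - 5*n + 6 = (n - 3)*(n - 2)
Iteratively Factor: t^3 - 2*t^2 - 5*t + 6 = (t - 1)*(t^2 - t - 6) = (t - 3)*(t - 1)*(t + 2)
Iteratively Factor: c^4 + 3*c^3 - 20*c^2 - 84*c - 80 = (c + 4)*(c^3 - c^2 - 16*c - 20) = (c + 2)*(c + 4)*(c^2 - 3*c - 10) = (c - 5)*(c + 2)*(c + 4)*(c + 2)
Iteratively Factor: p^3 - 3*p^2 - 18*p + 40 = (p + 4)*(p^2 - 7*p + 10) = (p - 5)*(p + 4)*(p - 2)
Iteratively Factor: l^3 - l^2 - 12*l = (l - 4)*(l^2 + 3*l) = l*(l - 4)*(l + 3)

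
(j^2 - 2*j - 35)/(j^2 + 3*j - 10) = (j - 7)/(j - 2)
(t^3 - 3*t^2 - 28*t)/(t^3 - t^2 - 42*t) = (t + 4)/(t + 6)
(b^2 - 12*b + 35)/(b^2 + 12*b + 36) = (b^2 - 12*b + 35)/(b^2 + 12*b + 36)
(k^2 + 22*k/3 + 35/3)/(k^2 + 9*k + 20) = (k + 7/3)/(k + 4)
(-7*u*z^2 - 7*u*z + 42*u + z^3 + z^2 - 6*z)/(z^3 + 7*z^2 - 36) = (-7*u + z)/(z + 6)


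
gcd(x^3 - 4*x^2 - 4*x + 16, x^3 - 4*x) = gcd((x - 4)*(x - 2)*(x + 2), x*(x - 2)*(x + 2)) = x^2 - 4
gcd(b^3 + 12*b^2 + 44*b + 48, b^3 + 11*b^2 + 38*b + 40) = b^2 + 6*b + 8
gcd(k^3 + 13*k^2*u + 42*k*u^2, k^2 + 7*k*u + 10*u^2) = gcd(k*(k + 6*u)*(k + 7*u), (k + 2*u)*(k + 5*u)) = 1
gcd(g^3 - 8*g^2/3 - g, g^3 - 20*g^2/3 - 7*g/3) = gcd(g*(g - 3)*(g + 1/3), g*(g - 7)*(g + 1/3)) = g^2 + g/3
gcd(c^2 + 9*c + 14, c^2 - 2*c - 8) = c + 2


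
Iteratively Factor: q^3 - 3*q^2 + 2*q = (q)*(q^2 - 3*q + 2) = q*(q - 1)*(q - 2)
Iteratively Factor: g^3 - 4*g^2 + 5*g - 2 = (g - 1)*(g^2 - 3*g + 2) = (g - 1)^2*(g - 2)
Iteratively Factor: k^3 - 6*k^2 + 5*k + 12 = (k - 4)*(k^2 - 2*k - 3) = (k - 4)*(k - 3)*(k + 1)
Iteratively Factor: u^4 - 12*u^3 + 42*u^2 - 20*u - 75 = (u - 5)*(u^3 - 7*u^2 + 7*u + 15) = (u - 5)*(u + 1)*(u^2 - 8*u + 15) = (u - 5)^2*(u + 1)*(u - 3)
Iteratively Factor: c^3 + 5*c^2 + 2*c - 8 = (c + 2)*(c^2 + 3*c - 4) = (c + 2)*(c + 4)*(c - 1)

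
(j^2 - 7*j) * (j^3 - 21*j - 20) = j^5 - 7*j^4 - 21*j^3 + 127*j^2 + 140*j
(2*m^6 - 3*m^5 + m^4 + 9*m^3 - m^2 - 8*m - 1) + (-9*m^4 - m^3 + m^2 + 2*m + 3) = 2*m^6 - 3*m^5 - 8*m^4 + 8*m^3 - 6*m + 2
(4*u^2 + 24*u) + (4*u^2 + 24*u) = 8*u^2 + 48*u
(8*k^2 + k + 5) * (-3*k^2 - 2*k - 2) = -24*k^4 - 19*k^3 - 33*k^2 - 12*k - 10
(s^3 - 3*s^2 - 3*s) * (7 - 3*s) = -3*s^4 + 16*s^3 - 12*s^2 - 21*s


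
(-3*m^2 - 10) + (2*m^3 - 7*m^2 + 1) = 2*m^3 - 10*m^2 - 9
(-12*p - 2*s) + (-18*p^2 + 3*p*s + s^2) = -18*p^2 + 3*p*s - 12*p + s^2 - 2*s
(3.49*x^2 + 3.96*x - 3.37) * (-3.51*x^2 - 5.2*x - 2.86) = -12.2499*x^4 - 32.0476*x^3 - 18.7447*x^2 + 6.1984*x + 9.6382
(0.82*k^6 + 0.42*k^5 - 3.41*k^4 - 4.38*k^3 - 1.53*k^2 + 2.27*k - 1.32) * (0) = 0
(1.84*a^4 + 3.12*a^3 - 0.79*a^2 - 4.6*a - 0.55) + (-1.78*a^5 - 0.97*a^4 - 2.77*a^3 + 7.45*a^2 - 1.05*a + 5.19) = -1.78*a^5 + 0.87*a^4 + 0.35*a^3 + 6.66*a^2 - 5.65*a + 4.64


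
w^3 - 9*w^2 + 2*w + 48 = (w - 8)*(w - 3)*(w + 2)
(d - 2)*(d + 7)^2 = d^3 + 12*d^2 + 21*d - 98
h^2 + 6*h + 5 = (h + 1)*(h + 5)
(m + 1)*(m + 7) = m^2 + 8*m + 7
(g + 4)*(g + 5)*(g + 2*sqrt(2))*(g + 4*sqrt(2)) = g^4 + 6*sqrt(2)*g^3 + 9*g^3 + 36*g^2 + 54*sqrt(2)*g^2 + 144*g + 120*sqrt(2)*g + 320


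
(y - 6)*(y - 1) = y^2 - 7*y + 6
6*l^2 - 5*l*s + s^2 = (-3*l + s)*(-2*l + s)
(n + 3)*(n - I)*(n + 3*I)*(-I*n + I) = -I*n^4 + 2*n^3 - 2*I*n^3 + 4*n^2 - 6*n - 6*I*n + 9*I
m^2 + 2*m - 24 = (m - 4)*(m + 6)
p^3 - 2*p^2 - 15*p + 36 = (p - 3)^2*(p + 4)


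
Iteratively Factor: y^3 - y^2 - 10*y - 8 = (y + 2)*(y^2 - 3*y - 4) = (y - 4)*(y + 2)*(y + 1)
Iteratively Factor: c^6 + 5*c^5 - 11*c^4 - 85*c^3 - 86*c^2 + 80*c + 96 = (c + 2)*(c^5 + 3*c^4 - 17*c^3 - 51*c^2 + 16*c + 48) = (c + 2)*(c + 3)*(c^4 - 17*c^2 + 16) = (c + 2)*(c + 3)*(c + 4)*(c^3 - 4*c^2 - c + 4) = (c + 1)*(c + 2)*(c + 3)*(c + 4)*(c^2 - 5*c + 4) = (c - 4)*(c + 1)*(c + 2)*(c + 3)*(c + 4)*(c - 1)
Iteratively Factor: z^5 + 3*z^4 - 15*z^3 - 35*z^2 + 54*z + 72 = (z + 1)*(z^4 + 2*z^3 - 17*z^2 - 18*z + 72) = (z - 2)*(z + 1)*(z^3 + 4*z^2 - 9*z - 36) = (z - 2)*(z + 1)*(z + 4)*(z^2 - 9) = (z - 2)*(z + 1)*(z + 3)*(z + 4)*(z - 3)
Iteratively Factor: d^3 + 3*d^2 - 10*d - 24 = (d + 2)*(d^2 + d - 12) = (d + 2)*(d + 4)*(d - 3)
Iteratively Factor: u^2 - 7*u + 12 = (u - 4)*(u - 3)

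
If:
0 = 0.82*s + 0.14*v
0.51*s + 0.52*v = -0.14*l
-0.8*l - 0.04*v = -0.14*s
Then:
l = 0.00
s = 0.00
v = 0.00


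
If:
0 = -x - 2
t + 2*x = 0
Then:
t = 4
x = -2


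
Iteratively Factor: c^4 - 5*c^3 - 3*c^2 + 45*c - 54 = (c - 3)*(c^3 - 2*c^2 - 9*c + 18) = (c - 3)*(c + 3)*(c^2 - 5*c + 6) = (c - 3)^2*(c + 3)*(c - 2)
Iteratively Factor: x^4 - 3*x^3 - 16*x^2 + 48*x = (x + 4)*(x^3 - 7*x^2 + 12*x) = (x - 3)*(x + 4)*(x^2 - 4*x) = (x - 4)*(x - 3)*(x + 4)*(x)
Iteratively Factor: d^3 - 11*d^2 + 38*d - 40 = (d - 2)*(d^2 - 9*d + 20) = (d - 5)*(d - 2)*(d - 4)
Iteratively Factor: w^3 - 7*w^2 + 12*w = (w - 3)*(w^2 - 4*w) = (w - 4)*(w - 3)*(w)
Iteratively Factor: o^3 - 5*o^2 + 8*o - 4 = (o - 1)*(o^2 - 4*o + 4) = (o - 2)*(o - 1)*(o - 2)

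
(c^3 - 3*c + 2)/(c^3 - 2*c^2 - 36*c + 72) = (c^3 - 3*c + 2)/(c^3 - 2*c^2 - 36*c + 72)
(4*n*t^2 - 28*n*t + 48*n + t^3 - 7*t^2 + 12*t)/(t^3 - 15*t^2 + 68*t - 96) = (4*n + t)/(t - 8)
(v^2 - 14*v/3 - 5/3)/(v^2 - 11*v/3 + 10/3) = (3*v^2 - 14*v - 5)/(3*v^2 - 11*v + 10)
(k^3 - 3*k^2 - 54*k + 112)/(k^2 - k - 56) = k - 2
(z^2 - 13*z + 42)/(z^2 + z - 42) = (z - 7)/(z + 7)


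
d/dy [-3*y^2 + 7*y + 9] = 7 - 6*y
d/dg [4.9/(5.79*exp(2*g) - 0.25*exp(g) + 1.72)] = (1.225 - 56.742*exp(g))*exp(g)/(5.79*exp(2*g) - 0.25*exp(g) + 1.72)^2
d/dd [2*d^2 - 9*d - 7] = 4*d - 9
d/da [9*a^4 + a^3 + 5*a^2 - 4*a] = 36*a^3 + 3*a^2 + 10*a - 4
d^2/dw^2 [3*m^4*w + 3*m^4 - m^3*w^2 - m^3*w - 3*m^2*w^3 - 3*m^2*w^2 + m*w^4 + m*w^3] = 2*m*(-m^2 - 9*m*w - 3*m + 6*w^2 + 3*w)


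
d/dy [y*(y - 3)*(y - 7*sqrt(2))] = 3*y^2 - 14*sqrt(2)*y - 6*y + 21*sqrt(2)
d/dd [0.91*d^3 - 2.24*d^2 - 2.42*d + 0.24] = 2.73*d^2 - 4.48*d - 2.42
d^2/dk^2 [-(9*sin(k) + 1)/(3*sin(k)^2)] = (9 + 4/sin(k) - 18/sin(k)^2 - 6/sin(k)^3)/(3*sin(k))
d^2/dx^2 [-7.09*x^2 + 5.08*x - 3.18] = -14.1800000000000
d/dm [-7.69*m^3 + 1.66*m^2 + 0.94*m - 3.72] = -23.07*m^2 + 3.32*m + 0.94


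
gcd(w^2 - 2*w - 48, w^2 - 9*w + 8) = w - 8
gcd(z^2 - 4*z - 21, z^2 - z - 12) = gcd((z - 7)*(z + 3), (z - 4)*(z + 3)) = z + 3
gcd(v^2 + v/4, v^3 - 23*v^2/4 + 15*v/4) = v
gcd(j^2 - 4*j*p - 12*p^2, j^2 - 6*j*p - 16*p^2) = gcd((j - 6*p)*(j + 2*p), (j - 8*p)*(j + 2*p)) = j + 2*p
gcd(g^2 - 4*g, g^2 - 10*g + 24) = g - 4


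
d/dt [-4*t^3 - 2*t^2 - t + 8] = -12*t^2 - 4*t - 1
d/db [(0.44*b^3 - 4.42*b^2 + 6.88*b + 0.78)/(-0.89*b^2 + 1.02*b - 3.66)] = (-0.3916*b^4 + 0.897600000000001*b^3 - 3.2164*b^2 + 33.7428*b - 25.9764)/(0.7921*b^4 - 1.8156*b^3 + 7.5552*b^2 - 7.4664*b + 13.3956)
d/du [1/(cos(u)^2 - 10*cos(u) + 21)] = 2*(cos(u) - 5)*sin(u)/(cos(u)^2 - 10*cos(u) + 21)^2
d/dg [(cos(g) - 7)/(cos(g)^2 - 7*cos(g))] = sin(g)/cos(g)^2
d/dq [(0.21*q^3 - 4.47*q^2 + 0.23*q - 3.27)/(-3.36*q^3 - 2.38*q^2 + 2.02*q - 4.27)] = (-15.519*q^4 + 2.394*q^3 - 44.1337*q^2 + 22.6086*q + 5.6233)/(11.2896*q^6 + 15.9936*q^5 - 7.91*q^4 + 19.0792*q^3 + 24.4056*q^2 - 17.2508*q + 18.2329)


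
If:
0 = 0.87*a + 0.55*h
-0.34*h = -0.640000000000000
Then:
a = -1.19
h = 1.88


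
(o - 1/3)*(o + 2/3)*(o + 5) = o^3 + 16*o^2/3 + 13*o/9 - 10/9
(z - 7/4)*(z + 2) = z^2 + z/4 - 7/2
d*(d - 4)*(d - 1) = d^3 - 5*d^2 + 4*d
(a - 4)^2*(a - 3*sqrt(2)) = a^3 - 8*a^2 - 3*sqrt(2)*a^2 + 16*a + 24*sqrt(2)*a - 48*sqrt(2)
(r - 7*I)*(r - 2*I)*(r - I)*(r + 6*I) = r^4 - 4*I*r^3 + 37*r^2 - 124*I*r - 84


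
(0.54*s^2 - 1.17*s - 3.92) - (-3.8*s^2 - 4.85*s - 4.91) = 4.34*s^2 + 3.68*s + 0.99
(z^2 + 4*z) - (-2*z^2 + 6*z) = 3*z^2 - 2*z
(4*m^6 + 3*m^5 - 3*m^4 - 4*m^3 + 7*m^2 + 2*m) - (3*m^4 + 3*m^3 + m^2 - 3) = 4*m^6 + 3*m^5 - 6*m^4 - 7*m^3 + 6*m^2 + 2*m + 3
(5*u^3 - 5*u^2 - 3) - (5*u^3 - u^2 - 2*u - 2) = -4*u^2 + 2*u - 1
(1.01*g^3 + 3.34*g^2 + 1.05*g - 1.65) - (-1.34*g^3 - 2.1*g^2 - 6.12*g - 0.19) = 2.35*g^3 + 5.44*g^2 + 7.17*g - 1.46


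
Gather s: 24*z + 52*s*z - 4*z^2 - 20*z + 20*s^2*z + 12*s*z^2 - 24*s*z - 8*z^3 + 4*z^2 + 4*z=20*s^2*z + s*(12*z^2 + 28*z) - 8*z^3 + 8*z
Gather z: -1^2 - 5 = -6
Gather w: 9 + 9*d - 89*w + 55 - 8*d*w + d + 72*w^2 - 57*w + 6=10*d + 72*w^2 + w*(-8*d - 146) + 70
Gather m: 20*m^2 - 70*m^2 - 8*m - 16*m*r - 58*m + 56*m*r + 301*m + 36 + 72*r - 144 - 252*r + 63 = -50*m^2 + m*(40*r + 235) - 180*r - 45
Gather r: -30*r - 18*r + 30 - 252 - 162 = -48*r - 384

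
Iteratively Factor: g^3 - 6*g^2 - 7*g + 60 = (g + 3)*(g^2 - 9*g + 20) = (g - 4)*(g + 3)*(g - 5)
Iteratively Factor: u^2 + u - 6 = (u + 3)*(u - 2)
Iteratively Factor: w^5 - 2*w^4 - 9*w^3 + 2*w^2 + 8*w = (w + 2)*(w^4 - 4*w^3 - w^2 + 4*w) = (w - 4)*(w + 2)*(w^3 - w) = (w - 4)*(w + 1)*(w + 2)*(w^2 - w) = w*(w - 4)*(w + 1)*(w + 2)*(w - 1)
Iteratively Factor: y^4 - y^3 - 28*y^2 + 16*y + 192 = (y + 4)*(y^3 - 5*y^2 - 8*y + 48) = (y + 3)*(y + 4)*(y^2 - 8*y + 16) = (y - 4)*(y + 3)*(y + 4)*(y - 4)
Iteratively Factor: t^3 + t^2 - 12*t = (t + 4)*(t^2 - 3*t) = (t - 3)*(t + 4)*(t)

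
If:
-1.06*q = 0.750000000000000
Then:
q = -0.71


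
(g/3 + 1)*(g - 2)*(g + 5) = g^3/3 + 2*g^2 - g/3 - 10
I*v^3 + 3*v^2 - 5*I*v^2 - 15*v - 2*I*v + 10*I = (v - 5)*(v - 2*I)*(I*v + 1)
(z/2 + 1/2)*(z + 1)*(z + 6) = z^3/2 + 4*z^2 + 13*z/2 + 3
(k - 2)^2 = k^2 - 4*k + 4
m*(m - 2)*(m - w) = m^3 - m^2*w - 2*m^2 + 2*m*w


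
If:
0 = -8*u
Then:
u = 0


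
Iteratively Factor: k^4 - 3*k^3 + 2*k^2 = (k - 1)*(k^3 - 2*k^2) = (k - 2)*(k - 1)*(k^2) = k*(k - 2)*(k - 1)*(k)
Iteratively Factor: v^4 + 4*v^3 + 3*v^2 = (v + 3)*(v^3 + v^2) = v*(v + 3)*(v^2 + v) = v^2*(v + 3)*(v + 1)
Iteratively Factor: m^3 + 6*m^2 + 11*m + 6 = (m + 2)*(m^2 + 4*m + 3) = (m + 1)*(m + 2)*(m + 3)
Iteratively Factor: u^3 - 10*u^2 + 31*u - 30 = (u - 2)*(u^2 - 8*u + 15) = (u - 5)*(u - 2)*(u - 3)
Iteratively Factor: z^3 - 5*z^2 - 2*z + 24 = (z - 3)*(z^2 - 2*z - 8) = (z - 3)*(z + 2)*(z - 4)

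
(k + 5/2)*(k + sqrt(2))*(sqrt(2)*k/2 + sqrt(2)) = sqrt(2)*k^3/2 + k^2 + 9*sqrt(2)*k^2/4 + 5*sqrt(2)*k/2 + 9*k/2 + 5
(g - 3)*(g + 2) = g^2 - g - 6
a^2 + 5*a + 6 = (a + 2)*(a + 3)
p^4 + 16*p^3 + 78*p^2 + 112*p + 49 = (p + 1)^2*(p + 7)^2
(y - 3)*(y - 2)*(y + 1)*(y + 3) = y^4 - y^3 - 11*y^2 + 9*y + 18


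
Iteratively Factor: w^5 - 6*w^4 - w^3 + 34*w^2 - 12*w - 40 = (w - 2)*(w^4 - 4*w^3 - 9*w^2 + 16*w + 20) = (w - 2)*(w + 2)*(w^3 - 6*w^2 + 3*w + 10) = (w - 2)^2*(w + 2)*(w^2 - 4*w - 5) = (w - 2)^2*(w + 1)*(w + 2)*(w - 5)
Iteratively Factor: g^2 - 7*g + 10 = (g - 2)*(g - 5)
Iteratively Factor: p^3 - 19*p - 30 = (p - 5)*(p^2 + 5*p + 6) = (p - 5)*(p + 3)*(p + 2)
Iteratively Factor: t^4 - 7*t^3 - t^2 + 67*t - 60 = (t - 4)*(t^3 - 3*t^2 - 13*t + 15) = (t - 4)*(t - 1)*(t^2 - 2*t - 15) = (t - 5)*(t - 4)*(t - 1)*(t + 3)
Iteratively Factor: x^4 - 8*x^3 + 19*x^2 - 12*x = (x - 4)*(x^3 - 4*x^2 + 3*x) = x*(x - 4)*(x^2 - 4*x + 3) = x*(x - 4)*(x - 1)*(x - 3)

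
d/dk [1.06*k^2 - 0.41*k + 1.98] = 2.12*k - 0.41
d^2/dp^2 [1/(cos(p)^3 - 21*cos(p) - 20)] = 9*(-(1 - cos(2*p))^3/4 - (cos(2*p) + 1)^3/8 - 45*cos(p) + 57*cos(2*p)/2 + 5*cos(3*p) - 135/2)/(-cos(p)^3 + 21*cos(p) + 20)^3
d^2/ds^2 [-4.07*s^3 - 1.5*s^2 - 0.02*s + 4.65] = -24.42*s - 3.0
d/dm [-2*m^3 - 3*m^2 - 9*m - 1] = -6*m^2 - 6*m - 9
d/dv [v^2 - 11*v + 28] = 2*v - 11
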